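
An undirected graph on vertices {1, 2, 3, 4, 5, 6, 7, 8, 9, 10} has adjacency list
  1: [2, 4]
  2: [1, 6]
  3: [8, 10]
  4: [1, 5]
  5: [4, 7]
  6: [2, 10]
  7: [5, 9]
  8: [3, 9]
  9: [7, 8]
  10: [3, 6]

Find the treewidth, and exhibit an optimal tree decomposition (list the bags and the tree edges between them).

Treewidth 2.
One optimal decomposition is:
Bags: B1 = {1, 2, 6}  B2 = {1, 4, 6}  B3 = {4, 5, 6}  B4 = {5, 6, 7}  B5 = {6, 7, 9}  B6 = {6, 8, 9}  B7 = {3, 6, 8}  B8 = {3, 6, 10}
Tree: B1–B2, B2–B3, B3–B4, B4–B5, B5–B6, B6–B7, B7–B8

Every bag has size at most 3, so the width is 3 − 1 = 2 and tw(G) ≤ 2. Since 6–2–1–4–5–7–9–8–3–10–6 is a cycle in G, G is not acyclic. Forests are exactly the graphs of treewidth ≤ 1, so tw(G) ≥ 2. Combining the bounds, tw(G) = 2.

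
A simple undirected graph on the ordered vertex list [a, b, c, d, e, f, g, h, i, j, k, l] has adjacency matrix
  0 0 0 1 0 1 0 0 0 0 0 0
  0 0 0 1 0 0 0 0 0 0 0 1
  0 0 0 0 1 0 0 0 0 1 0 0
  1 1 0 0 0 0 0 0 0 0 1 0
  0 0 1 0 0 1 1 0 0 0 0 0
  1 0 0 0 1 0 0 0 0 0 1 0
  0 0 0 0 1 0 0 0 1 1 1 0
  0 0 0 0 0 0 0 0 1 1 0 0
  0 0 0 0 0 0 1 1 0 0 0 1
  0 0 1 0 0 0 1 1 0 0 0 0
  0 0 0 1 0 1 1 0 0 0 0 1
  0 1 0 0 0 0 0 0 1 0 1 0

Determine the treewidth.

3

A width-3 tree decomposition is:
Bags: B1 = {a, b, d, f}  B2 = {b, d, f, k}  B3 = {b, f, k, l}  B4 = {e, f, k, l}  B5 = {e, g, k, l}  B6 = {e, g, i, l}  B7 = {c, e, g, i}  B8 = {c, g, i, j}  B9 = {c, h, i, j}
Tree: B1–B2, B2–B3, B3–B4, B4–B5, B5–B6, B6–B7, B7–B8, B8–B9
Each bag holds 4 vertices, so the decomposition has width 3, which upper-bounds the treewidth. For the lower bound: the 4 vertex sets {a,b,d}, {f}, {k}, {e,g,i,l} are disjoint, each induces a connected subgraph, and every pair is joined by at least one edge of G. Contracting each set to a single vertex therefore yields K_{4} as a minor, and since treewidth is minor-monotone, tw(G) ≥ tw(K_{4}) = 3. Combining the bounds, tw(G) = 3.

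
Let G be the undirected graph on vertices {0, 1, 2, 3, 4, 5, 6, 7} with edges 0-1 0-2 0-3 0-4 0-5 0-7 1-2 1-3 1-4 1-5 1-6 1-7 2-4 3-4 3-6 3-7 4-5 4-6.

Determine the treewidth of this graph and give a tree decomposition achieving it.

Each bag holds 4 vertices, so the decomposition has width 3, which upper-bounds the treewidth. On the other hand G contains the 4-clique {0, 1, 2, 4}. A clique must lie in a single bag of any decomposition, so no decomposition can have width below 3. The upper and lower bounds meet at 3, so that is the treewidth.

Treewidth 3.
One optimal decomposition is:
Bags: B1 = {0, 1, 3, 4}  B2 = {0, 1, 4, 5}  B3 = {1, 3, 4, 6}  B4 = {0, 1, 2, 4}  B5 = {0, 1, 3, 7}
Tree: B1–B2, B1–B3, B1–B4, B1–B5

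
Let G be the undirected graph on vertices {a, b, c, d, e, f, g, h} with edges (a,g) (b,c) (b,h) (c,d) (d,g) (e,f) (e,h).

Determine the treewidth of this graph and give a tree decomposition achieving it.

The largest bag has 2 vertices, giving width 1; this decomposition certifies tw(G) ≤ 1. Any graph with an edge has treewidth ≥ 1, and G has the edge a–g. Hence tw(G) = 1 exactly.

Treewidth 1.
Bags: B1 = {a, g}  B2 = {d, g}  B3 = {c, d}  B4 = {b, c}  B5 = {b, h}  B6 = {e, h}  B7 = {e, f}
Tree: B1–B2, B2–B3, B3–B4, B4–B5, B5–B6, B6–B7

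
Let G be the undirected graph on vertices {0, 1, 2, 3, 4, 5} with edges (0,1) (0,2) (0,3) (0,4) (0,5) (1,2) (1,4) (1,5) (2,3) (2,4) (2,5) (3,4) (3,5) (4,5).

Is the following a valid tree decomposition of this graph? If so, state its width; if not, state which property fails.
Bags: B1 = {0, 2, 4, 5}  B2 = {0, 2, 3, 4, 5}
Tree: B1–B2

No — vertex 1 appears in no bag.

A tree decomposition must satisfy three properties: every vertex lies in some bag; for every edge, both endpoints lie together in some bag; and for every vertex, the bags containing it form a connected subtree. Here vertex 1 appears in no bag, so the decomposition is invalid.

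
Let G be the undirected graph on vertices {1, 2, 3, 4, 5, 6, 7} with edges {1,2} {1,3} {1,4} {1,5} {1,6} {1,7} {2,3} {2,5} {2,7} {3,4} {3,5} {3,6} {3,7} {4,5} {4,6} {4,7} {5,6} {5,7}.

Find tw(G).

A width-4 tree decomposition is:
Bags: B1 = {1, 3, 4, 5, 6}  B2 = {1, 3, 4, 5, 7}  B3 = {1, 2, 3, 5, 7}
Tree: B1–B2, B2–B3
Each bag holds 5 vertices, so the decomposition has width 4, which upper-bounds the treewidth. On the other hand G contains the 5-clique {1, 2, 3, 5, 7}. A clique must lie in a single bag of any decomposition, so no decomposition can have width below 4. Therefore the treewidth is 4.

4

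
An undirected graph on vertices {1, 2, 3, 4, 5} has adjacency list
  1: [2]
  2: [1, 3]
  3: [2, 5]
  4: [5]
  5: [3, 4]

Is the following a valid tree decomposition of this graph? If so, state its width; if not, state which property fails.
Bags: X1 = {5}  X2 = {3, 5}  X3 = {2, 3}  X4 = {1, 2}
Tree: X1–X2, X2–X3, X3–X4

No — vertex 4 appears in no bag.

A tree decomposition must satisfy three properties: every vertex lies in some bag; for every edge, both endpoints lie together in some bag; and for every vertex, the bags containing it form a connected subtree. Here vertex 4 appears in no bag, so the decomposition is invalid.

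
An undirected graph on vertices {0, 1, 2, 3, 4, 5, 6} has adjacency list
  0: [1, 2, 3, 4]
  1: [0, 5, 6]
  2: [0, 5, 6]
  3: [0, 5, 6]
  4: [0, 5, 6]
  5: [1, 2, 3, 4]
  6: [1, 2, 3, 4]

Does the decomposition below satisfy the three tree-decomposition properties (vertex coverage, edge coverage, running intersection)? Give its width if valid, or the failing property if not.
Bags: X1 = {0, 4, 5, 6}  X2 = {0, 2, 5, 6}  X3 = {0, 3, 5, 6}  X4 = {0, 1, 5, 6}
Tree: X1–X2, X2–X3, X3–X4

Yes; width 3.

Every vertex of G appears in some bag (union = {0, 1, 2, 3, 4, 5, 6}); every edge is covered by a bag; and for each vertex v the set of bags containing v is connected in the bag tree. The decomposition is therefore valid. The largest bag has 4 vertices, so the width is 3.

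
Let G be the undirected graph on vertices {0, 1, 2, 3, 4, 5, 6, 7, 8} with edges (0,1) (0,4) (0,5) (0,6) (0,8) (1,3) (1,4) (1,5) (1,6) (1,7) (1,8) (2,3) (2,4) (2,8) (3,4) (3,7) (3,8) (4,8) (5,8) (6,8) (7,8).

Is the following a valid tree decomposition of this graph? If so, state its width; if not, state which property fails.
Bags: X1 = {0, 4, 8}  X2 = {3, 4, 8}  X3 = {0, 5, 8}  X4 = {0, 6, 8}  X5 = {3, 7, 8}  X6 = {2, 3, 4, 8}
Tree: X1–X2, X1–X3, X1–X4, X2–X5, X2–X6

A tree decomposition must satisfy three properties: every vertex lies in some bag; for every edge, both endpoints lie together in some bag; and for every vertex, the bags containing it form a connected subtree. Here vertex 1 appears in no bag, so the decomposition is invalid.

No — vertex 1 appears in no bag.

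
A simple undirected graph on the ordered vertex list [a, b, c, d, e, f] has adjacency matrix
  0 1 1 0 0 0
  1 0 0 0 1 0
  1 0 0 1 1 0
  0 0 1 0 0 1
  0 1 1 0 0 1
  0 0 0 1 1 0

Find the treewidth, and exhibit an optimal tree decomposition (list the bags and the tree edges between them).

Each bag holds 3 vertices, so the decomposition has width 2, which upper-bounds the treewidth. The edges b–a–c–e–b form a cycle, so G is not a tree and its treewidth is at least 2. The upper and lower bounds meet at 2, so that is the treewidth.

Treewidth 2.
One such decomposition:
Bags: B1 = {a, b, e}  B2 = {a, c, e}  B3 = {c, e, f}  B4 = {c, d, f}
Tree: B1–B2, B2–B3, B3–B4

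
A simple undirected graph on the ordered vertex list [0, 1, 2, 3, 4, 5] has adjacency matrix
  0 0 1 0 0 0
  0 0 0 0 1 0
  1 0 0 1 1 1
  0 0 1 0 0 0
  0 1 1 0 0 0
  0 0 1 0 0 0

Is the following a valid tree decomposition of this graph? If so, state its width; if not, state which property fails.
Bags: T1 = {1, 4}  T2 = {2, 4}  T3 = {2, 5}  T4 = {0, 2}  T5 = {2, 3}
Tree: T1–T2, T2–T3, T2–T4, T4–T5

Every vertex of G appears in some bag (union = {0, 1, 2, 3, 4, 5}); every edge is covered by a bag; and for each vertex v the set of bags containing v is connected in the bag tree. The decomposition is therefore valid. The largest bag has 2 vertices, so the width is 1.

Yes; width 1.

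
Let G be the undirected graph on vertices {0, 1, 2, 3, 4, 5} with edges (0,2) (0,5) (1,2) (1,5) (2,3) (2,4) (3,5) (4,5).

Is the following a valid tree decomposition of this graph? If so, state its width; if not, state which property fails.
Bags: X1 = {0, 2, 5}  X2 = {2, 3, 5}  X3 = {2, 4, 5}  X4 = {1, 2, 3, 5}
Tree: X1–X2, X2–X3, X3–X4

No — bags containing vertex 3 are not connected in the tree.

A tree decomposition must satisfy three properties: every vertex lies in some bag; for every edge, both endpoints lie together in some bag; and for every vertex, the bags containing it form a connected subtree. Here bags containing vertex 3 are not connected in the tree, so the decomposition is invalid.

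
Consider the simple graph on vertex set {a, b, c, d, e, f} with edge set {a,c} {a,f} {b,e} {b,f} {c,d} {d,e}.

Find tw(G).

A width-2 tree decomposition is:
Bags: B1 = {b, d, e}  B2 = {b, d, f}  B3 = {a, d, f}  B4 = {a, c, d}
Tree: B1–B2, B2–B3, B3–B4
Every bag has size at most 3, so the width is 3 − 1 = 2 and tw(G) ≤ 2. For the lower bound, G contains the cycle d–e–b–f–a–c–d, so G is not a forest; only forests have treewidth ≤ 1, hence tw(G) ≥ 2. The upper and lower bounds meet at 2, so that is the treewidth.

2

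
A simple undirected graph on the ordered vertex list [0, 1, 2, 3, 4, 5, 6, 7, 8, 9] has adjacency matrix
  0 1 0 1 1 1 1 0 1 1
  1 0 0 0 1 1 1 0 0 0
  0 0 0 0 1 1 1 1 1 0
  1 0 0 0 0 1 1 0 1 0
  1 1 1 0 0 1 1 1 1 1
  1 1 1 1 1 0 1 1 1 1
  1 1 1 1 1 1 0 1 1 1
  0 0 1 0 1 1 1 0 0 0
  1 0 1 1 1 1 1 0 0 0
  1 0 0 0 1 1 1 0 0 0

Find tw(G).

A width-4 tree decomposition is:
Bags: B1 = {2, 4, 5, 6, 8}  B2 = {0, 4, 5, 6, 8}  B3 = {0, 1, 4, 5, 6}  B4 = {0, 3, 5, 6, 8}  B5 = {0, 4, 5, 6, 9}  B6 = {2, 4, 5, 6, 7}
Tree: B1–B2, B2–B3, B2–B4, B2–B5, B1–B6
Each bag holds 5 vertices, so the decomposition has width 4, which upper-bounds the treewidth. For the lower bound, the 5 vertices {0, 3, 5, 6, 8} are pairwise adjacent, and any tree decomposition puts a clique entirely inside one bag — forcing width ≥ 4. Hence tw(G) = 4 exactly.

4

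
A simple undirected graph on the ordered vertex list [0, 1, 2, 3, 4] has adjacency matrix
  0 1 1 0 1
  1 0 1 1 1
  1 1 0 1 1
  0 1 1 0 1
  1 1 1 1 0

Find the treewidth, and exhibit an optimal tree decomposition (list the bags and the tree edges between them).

The largest bag has 4 vertices, giving width 3; this decomposition certifies tw(G) ≤ 3. For the lower bound, the 4 vertices {0, 1, 2, 4} are pairwise adjacent, and any tree decomposition puts a clique entirely inside one bag — forcing width ≥ 3. The upper and lower bounds meet at 3, so that is the treewidth.

Treewidth 3.
One optimal decomposition is:
Bags: B1 = {0, 1, 2, 4}  B2 = {1, 2, 3, 4}
Tree: B1–B2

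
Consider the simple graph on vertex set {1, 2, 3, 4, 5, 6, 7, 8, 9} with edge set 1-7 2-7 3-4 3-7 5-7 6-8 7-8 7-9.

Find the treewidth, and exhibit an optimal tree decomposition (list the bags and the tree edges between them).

Treewidth 1.
One optimal decomposition is:
Bags: B1 = {3, 7}  B2 = {2, 7}  B3 = {1, 7}  B4 = {5, 7}  B5 = {7, 8}  B6 = {6, 8}  B7 = {3, 4}  B8 = {7, 9}
Tree: B1–B2, B2–B3, B2–B4, B3–B5, B5–B6, B1–B7, B1–B8

Every bag has size at most 2, so the width is 2 − 1 = 1 and tw(G) ≤ 1. Since G has at least one edge (e.g. 7–3), it is not an edgeless graph, so tw(G) ≥ 1. Therefore the treewidth is 1.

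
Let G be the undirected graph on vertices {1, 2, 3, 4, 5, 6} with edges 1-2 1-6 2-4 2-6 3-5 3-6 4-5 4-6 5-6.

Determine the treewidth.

2

A width-2 tree decomposition is:
Bags: B1 = {4, 5, 6}  B2 = {2, 4, 6}  B3 = {1, 2, 6}  B4 = {3, 5, 6}
Tree: B1–B2, B2–B3, B1–B4
The largest bag has 3 vertices, giving width 2; this decomposition certifies tw(G) ≤ 2. Conversely, {1, 2, 6} is a clique of size 3, and the vertices of any clique must share a bag in every tree decomposition; so some bag has ≥ 3 vertices and tw(G) ≥ 2. Therefore the treewidth is 2.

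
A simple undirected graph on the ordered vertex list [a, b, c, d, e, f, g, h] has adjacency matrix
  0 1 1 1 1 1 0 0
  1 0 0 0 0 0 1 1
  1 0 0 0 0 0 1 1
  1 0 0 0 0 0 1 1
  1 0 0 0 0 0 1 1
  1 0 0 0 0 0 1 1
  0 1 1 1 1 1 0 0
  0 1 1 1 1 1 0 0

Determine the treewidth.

3

A width-3 tree decomposition is:
Bags: B1 = {a, b, g, h}  B2 = {a, c, g, h}  B3 = {a, e, g, h}  B4 = {a, d, g, h}  B5 = {a, f, g, h}
Tree: B1–B2, B2–B3, B3–B4, B4–B5
Every bag has size at most 4, so the width is 4 − 1 = 3 and tw(G) ≤ 3. For the lower bound: the 4 vertex sets {b,g}, {a,c}, {h}, {e} are disjoint, each induces a connected subgraph, and every pair is joined by at least one edge of G. Contracting each set to a single vertex therefore yields K_{4} as a minor, and since treewidth is minor-monotone, tw(G) ≥ tw(K_{4}) = 3. The upper and lower bounds meet at 3, so that is the treewidth.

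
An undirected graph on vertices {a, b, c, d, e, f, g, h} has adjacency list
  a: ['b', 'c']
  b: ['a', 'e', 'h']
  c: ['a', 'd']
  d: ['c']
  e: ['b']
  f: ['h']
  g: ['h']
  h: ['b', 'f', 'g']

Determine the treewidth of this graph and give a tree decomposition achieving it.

Treewidth 1.
One optimal decomposition is:
Bags: B1 = {a, b}  B2 = {b, h}  B3 = {f, h}  B4 = {a, c}  B5 = {c, d}  B6 = {g, h}  B7 = {b, e}
Tree: B1–B2, B2–B3, B1–B4, B4–B5, B2–B6, B2–B7

The largest bag has 2 vertices, giving width 1; this decomposition certifies tw(G) ≤ 1. Since G has at least one edge (e.g. b–a), it is not an edgeless graph, so tw(G) ≥ 1. Therefore the treewidth is 1.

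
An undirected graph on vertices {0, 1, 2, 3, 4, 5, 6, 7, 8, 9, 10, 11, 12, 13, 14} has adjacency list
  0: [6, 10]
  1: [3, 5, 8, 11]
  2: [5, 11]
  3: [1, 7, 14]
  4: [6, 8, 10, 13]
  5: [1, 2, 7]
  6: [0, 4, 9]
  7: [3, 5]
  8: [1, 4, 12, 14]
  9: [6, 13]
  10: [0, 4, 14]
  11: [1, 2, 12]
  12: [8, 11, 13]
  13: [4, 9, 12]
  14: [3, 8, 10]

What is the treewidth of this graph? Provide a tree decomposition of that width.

Treewidth 3.
Bags: B1 = {0, 6, 9, 13}  B2 = {0, 4, 6, 13}  B3 = {0, 4, 10, 13}  B4 = {4, 10, 12, 13}  B5 = {4, 8, 10, 12}  B6 = {8, 10, 12, 14}  B7 = {8, 11, 12, 14}  B8 = {1, 8, 11, 14}  B9 = {1, 3, 11, 14}  B10 = {1, 2, 3, 11}  B11 = {1, 2, 3, 5}  B12 = {2, 3, 5, 7}
Tree: B1–B2, B2–B3, B3–B4, B4–B5, B5–B6, B6–B7, B7–B8, B8–B9, B9–B10, B10–B11, B11–B12

Each bag holds 4 vertices, so the decomposition has width 3, which upper-bounds the treewidth. For the lower bound: the 4 vertex sets {0,6,9}, {13}, {4}, {8,10,12,14} are disjoint, each induces a connected subgraph, and every pair is joined by at least one edge of G. Contracting each set to a single vertex therefore yields K_{4} as a minor, and since treewidth is minor-monotone, tw(G) ≥ tw(K_{4}) = 3. Hence tw(G) = 3 exactly.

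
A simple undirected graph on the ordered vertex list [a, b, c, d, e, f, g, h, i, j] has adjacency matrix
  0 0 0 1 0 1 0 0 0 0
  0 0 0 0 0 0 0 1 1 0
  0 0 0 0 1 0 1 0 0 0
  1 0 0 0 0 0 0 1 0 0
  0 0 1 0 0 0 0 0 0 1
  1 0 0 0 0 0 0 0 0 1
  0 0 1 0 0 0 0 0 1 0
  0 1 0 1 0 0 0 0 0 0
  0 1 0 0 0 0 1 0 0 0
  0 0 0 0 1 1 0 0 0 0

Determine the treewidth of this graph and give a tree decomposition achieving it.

Treewidth 2.
Bags: B1 = {b, d, h}  B2 = {b, d, i}  B3 = {d, g, i}  B4 = {c, d, g}  B5 = {c, d, e}  B6 = {d, e, j}  B7 = {d, f, j}  B8 = {a, d, f}
Tree: B1–B2, B2–B3, B3–B4, B4–B5, B5–B6, B6–B7, B7–B8

Every bag has size at most 3, so the width is 3 − 1 = 2 and tw(G) ≤ 2. Since d–h–b–i–g–c–e–j–f–a–d is a cycle in G, G is not acyclic. Forests are exactly the graphs of treewidth ≤ 1, so tw(G) ≥ 2. Hence tw(G) = 2 exactly.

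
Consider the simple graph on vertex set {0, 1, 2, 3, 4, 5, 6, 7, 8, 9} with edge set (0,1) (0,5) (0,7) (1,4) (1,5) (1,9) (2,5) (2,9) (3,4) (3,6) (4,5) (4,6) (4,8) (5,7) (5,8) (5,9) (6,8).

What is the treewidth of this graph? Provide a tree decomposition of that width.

Every bag has size at most 3, so the width is 3 − 1 = 2 and tw(G) ≤ 2. On the other hand G contains the 3-clique {3, 4, 6}. A clique must lie in a single bag of any decomposition, so no decomposition can have width below 2. Hence tw(G) = 2 exactly.

Treewidth 2.
One optimal decomposition is:
Bags: B1 = {1, 5, 9}  B2 = {1, 4, 5}  B3 = {0, 1, 5}  B4 = {0, 5, 7}  B5 = {4, 5, 8}  B6 = {2, 5, 9}  B7 = {4, 6, 8}  B8 = {3, 4, 6}
Tree: B1–B2, B1–B3, B3–B4, B2–B5, B1–B6, B5–B7, B7–B8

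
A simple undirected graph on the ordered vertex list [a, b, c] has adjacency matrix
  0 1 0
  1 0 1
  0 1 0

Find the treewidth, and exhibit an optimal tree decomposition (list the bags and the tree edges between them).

Each bag holds 2 vertices, so the decomposition has width 1, which upper-bounds the treewidth. Since G has at least one edge (e.g. b–a), it is not an edgeless graph, so tw(G) ≥ 1. Hence tw(G) = 1 exactly.

Treewidth 1.
Bags: B1 = {a, b}  B2 = {b, c}
Tree: B1–B2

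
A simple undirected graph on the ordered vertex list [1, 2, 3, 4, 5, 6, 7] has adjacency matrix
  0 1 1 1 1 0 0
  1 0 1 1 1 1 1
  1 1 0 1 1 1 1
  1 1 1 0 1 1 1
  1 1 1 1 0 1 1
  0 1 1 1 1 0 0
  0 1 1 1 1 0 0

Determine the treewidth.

4

A width-4 tree decomposition is:
Bags: B1 = {1, 2, 3, 4, 5}  B2 = {2, 3, 4, 5, 6}  B3 = {2, 3, 4, 5, 7}
Tree: B1–B2, B1–B3
The largest bag has 5 vertices, giving width 4; this decomposition certifies tw(G) ≤ 4. On the other hand G contains the 5-clique {1, 2, 3, 4, 5}. A clique must lie in a single bag of any decomposition, so no decomposition can have width below 4. The upper and lower bounds meet at 4, so that is the treewidth.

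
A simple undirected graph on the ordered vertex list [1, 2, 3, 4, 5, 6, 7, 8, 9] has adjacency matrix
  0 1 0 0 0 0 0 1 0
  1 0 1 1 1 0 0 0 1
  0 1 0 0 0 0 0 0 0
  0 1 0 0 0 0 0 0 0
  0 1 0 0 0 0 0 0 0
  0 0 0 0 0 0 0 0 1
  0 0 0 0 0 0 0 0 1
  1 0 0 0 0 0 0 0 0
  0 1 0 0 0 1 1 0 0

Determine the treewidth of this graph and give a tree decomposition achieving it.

The largest bag has 2 vertices, giving width 1; this decomposition certifies tw(G) ≤ 1. G has an edge, so its treewidth is at least 1. Hence tw(G) = 1 exactly.

Treewidth 1.
Bags: B1 = {2, 9}  B2 = {6, 9}  B3 = {2, 3}  B4 = {2, 5}  B5 = {1, 2}  B6 = {2, 4}  B7 = {7, 9}  B8 = {1, 8}
Tree: B1–B2, B1–B3, B3–B4, B3–B5, B3–B6, B1–B7, B5–B8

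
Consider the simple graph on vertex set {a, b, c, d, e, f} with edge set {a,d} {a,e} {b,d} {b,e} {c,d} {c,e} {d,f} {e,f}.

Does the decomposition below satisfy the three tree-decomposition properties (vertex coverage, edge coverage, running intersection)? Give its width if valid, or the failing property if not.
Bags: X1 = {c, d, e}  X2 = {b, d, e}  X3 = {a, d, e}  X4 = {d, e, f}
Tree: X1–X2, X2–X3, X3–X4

Every vertex of G appears in some bag (union = {a, b, c, d, e, f}); every edge is covered by a bag; and for each vertex v the set of bags containing v is connected in the bag tree. The decomposition is therefore valid. The largest bag has 3 vertices, so the width is 2.

Yes; width 2.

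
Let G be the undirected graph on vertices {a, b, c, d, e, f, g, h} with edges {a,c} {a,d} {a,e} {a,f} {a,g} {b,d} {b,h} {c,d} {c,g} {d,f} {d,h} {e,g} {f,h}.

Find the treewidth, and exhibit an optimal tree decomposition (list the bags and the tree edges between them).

Treewidth 2.
One optimal decomposition is:
Bags: B1 = {a, c, g}  B2 = {a, c, d}  B3 = {a, d, f}  B4 = {d, f, h}  B5 = {b, d, h}  B6 = {a, e, g}
Tree: B1–B2, B2–B3, B3–B4, B4–B5, B1–B6

The largest bag has 3 vertices, giving width 2; this decomposition certifies tw(G) ≤ 2. On the other hand G contains the 3-clique {a, c, d}. A clique must lie in a single bag of any decomposition, so no decomposition can have width below 2. Hence tw(G) = 2 exactly.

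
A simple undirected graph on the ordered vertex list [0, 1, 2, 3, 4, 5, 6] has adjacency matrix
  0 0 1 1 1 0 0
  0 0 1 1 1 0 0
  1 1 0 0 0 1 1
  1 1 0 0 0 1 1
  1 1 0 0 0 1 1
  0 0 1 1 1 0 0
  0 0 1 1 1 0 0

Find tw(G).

A width-3 tree decomposition is:
Bags: B1 = {2, 3, 4, 6}  B2 = {0, 2, 3, 4}  B3 = {1, 2, 3, 4}  B4 = {2, 3, 4, 5}
Tree: B1–B2, B2–B3, B3–B4
The largest bag has 4 vertices, giving width 3; this decomposition certifies tw(G) ≤ 3. For the lower bound: the 4 vertex sets {2,6}, {0,3}, {4}, {1} are disjoint, each induces a connected subgraph, and every pair is joined by at least one edge of G. Contracting each set to a single vertex therefore yields K_{4} as a minor, and since treewidth is minor-monotone, tw(G) ≥ tw(K_{4}) = 3. Combining the bounds, tw(G) = 3.

3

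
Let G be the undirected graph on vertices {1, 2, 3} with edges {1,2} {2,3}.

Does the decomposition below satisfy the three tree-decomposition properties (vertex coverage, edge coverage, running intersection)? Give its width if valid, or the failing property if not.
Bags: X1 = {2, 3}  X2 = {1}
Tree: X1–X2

No — edge (2,1) lies in no bag.

A tree decomposition must satisfy three properties: every vertex lies in some bag; for every edge, both endpoints lie together in some bag; and for every vertex, the bags containing it form a connected subtree. Here edge (2,1) lies in no bag, so the decomposition is invalid.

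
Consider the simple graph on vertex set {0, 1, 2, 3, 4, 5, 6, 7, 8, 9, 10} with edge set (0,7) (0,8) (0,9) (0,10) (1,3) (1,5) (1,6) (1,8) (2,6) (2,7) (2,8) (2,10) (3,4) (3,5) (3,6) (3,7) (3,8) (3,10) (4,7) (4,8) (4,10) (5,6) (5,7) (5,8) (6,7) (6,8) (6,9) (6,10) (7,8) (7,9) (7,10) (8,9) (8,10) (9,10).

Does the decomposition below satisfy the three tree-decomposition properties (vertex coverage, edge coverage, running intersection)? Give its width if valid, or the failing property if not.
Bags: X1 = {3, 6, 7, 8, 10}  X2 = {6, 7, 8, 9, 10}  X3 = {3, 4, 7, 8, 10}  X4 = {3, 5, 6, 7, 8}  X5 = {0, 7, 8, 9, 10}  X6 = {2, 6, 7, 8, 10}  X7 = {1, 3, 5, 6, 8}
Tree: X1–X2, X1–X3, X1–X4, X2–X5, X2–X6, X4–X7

Every vertex of G appears in some bag (union = {0, 1, 2, 3, 4, 5, 6, 7, 8, 9, 10}); every edge is covered by a bag; and for each vertex v the set of bags containing v is connected in the bag tree. The decomposition is therefore valid. The largest bag has 5 vertices, so the width is 4.

Yes; width 4.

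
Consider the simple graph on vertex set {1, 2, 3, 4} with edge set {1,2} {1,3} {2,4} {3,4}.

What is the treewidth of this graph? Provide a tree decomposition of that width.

Every bag has size at most 3, so the width is 3 − 1 = 2 and tw(G) ≤ 2. Since 2–1–3–4–2 is a cycle in G, G is not acyclic. Forests are exactly the graphs of treewidth ≤ 1, so tw(G) ≥ 2. The upper and lower bounds meet at 2, so that is the treewidth.

Treewidth 2.
One such decomposition:
Bags: B1 = {1, 2, 3}  B2 = {2, 3, 4}
Tree: B1–B2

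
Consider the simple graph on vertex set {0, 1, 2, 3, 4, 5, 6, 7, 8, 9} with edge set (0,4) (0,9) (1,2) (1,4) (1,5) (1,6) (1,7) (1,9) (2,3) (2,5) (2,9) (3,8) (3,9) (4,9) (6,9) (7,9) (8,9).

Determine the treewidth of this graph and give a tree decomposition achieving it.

Every bag has size at most 3, so the width is 3 − 1 = 2 and tw(G) ≤ 2. For the lower bound, the 3 vertices {0, 4, 9} are pairwise adjacent, and any tree decomposition puts a clique entirely inside one bag — forcing width ≥ 2. Therefore the treewidth is 2.

Treewidth 2.
Bags: B1 = {1, 6, 9}  B2 = {1, 2, 9}  B3 = {1, 4, 9}  B4 = {1, 7, 9}  B5 = {2, 3, 9}  B6 = {0, 4, 9}  B7 = {1, 2, 5}  B8 = {3, 8, 9}
Tree: B1–B2, B2–B3, B3–B4, B2–B5, B3–B6, B2–B7, B5–B8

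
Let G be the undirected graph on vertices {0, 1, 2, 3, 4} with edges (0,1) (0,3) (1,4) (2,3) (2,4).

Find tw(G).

A width-2 tree decomposition is:
Bags: B1 = {0, 1, 4}  B2 = {0, 3, 4}  B3 = {2, 3, 4}
Tree: B1–B2, B2–B3
Each bag holds 3 vertices, so the decomposition has width 2, which upper-bounds the treewidth. The edges 4–1–0–3–2–4 form a cycle, so G is not a tree and its treewidth is at least 2. Combining the bounds, tw(G) = 2.

2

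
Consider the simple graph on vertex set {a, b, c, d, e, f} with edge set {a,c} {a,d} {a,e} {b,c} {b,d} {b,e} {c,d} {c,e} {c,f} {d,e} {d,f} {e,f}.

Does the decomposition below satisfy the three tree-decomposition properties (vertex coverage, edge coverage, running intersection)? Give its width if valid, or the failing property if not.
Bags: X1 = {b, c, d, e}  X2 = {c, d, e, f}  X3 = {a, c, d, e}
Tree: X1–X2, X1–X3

Yes; width 3.

Checking the three conditions: (i) the bags cover all of {a, b, c, d, e, f}; (ii) for each edge, some bag contains both endpoints; (iii) the bags containing any fixed vertex form a subtree. All hold, so the decomposition is valid with width 4 − 1 = 3.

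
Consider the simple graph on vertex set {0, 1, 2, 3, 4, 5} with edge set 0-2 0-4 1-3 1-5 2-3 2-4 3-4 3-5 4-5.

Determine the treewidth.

A width-2 tree decomposition is:
Bags: B1 = {2, 3, 4}  B2 = {3, 4, 5}  B3 = {1, 3, 5}  B4 = {0, 2, 4}
Tree: B1–B2, B2–B3, B1–B4
Every bag has size at most 3, so the width is 3 − 1 = 2 and tw(G) ≤ 2. On the other hand G contains the 3-clique {0, 2, 4}. A clique must lie in a single bag of any decomposition, so no decomposition can have width below 2. The upper and lower bounds meet at 2, so that is the treewidth.

2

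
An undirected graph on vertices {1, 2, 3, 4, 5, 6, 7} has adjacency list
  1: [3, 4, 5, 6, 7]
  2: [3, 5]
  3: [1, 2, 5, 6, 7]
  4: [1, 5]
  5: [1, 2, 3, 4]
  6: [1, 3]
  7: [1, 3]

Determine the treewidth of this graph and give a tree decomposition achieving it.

The largest bag has 3 vertices, giving width 2; this decomposition certifies tw(G) ≤ 2. On the other hand G contains the 3-clique {1, 3, 5}. A clique must lie in a single bag of any decomposition, so no decomposition can have width below 2. The upper and lower bounds meet at 2, so that is the treewidth.

Treewidth 2.
Bags: B1 = {1, 3, 6}  B2 = {1, 3, 5}  B3 = {1, 4, 5}  B4 = {2, 3, 5}  B5 = {1, 3, 7}
Tree: B1–B2, B2–B3, B2–B4, B1–B5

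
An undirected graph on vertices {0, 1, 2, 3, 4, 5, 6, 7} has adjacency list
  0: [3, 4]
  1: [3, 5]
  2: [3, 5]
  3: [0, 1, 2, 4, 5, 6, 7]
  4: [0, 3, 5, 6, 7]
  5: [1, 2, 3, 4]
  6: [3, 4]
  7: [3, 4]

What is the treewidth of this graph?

2

A width-2 tree decomposition is:
Bags: B1 = {3, 4, 6}  B2 = {3, 4, 5}  B3 = {0, 3, 4}  B4 = {3, 4, 7}  B5 = {2, 3, 5}  B6 = {1, 3, 5}
Tree: B1–B2, B1–B3, B1–B4, B2–B5, B5–B6
Every bag has size at most 3, so the width is 3 − 1 = 2 and tw(G) ≤ 2. On the other hand G contains the 3-clique {1, 3, 5}. A clique must lie in a single bag of any decomposition, so no decomposition can have width below 2. The upper and lower bounds meet at 2, so that is the treewidth.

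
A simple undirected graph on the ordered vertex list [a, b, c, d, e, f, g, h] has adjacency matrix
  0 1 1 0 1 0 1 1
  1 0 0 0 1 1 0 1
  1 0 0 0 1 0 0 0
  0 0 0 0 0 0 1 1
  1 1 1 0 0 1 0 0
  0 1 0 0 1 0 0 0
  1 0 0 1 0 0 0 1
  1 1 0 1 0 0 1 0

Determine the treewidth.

2

A width-2 tree decomposition is:
Bags: B1 = {a, b, h}  B2 = {a, g, h}  B3 = {a, b, e}  B4 = {d, g, h}  B5 = {a, c, e}  B6 = {b, e, f}
Tree: B1–B2, B1–B3, B2–B4, B3–B5, B3–B6
The largest bag has 3 vertices, giving width 2; this decomposition certifies tw(G) ≤ 2. On the other hand G contains the 3-clique {d, g, h}. A clique must lie in a single bag of any decomposition, so no decomposition can have width below 2. Hence tw(G) = 2 exactly.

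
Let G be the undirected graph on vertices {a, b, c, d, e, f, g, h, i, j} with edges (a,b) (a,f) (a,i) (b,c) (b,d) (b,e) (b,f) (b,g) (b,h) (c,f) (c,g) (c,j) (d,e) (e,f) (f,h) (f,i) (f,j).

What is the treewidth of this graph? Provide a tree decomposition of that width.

Treewidth 2.
One such decomposition:
Bags: B1 = {b, c, g}  B2 = {b, c, f}  B3 = {c, f, j}  B4 = {a, b, f}  B5 = {b, e, f}  B6 = {b, f, h}  B7 = {a, f, i}  B8 = {b, d, e}
Tree: B1–B2, B2–B3, B2–B4, B4–B5, B4–B6, B4–B7, B5–B8

Every bag has size at most 3, so the width is 3 − 1 = 2 and tw(G) ≤ 2. Conversely, {b, d, e} is a clique of size 3, and the vertices of any clique must share a bag in every tree decomposition; so some bag has ≥ 3 vertices and tw(G) ≥ 2. Combining the bounds, tw(G) = 2.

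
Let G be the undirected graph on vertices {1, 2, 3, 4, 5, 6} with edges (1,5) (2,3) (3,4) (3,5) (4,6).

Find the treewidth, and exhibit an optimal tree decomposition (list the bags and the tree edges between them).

Each bag holds 2 vertices, so the decomposition has width 1, which upper-bounds the treewidth. Since G has at least one edge (e.g. 3–5), it is not an edgeless graph, so tw(G) ≥ 1. The upper and lower bounds meet at 1, so that is the treewidth.

Treewidth 1.
One such decomposition:
Bags: B1 = {3, 5}  B2 = {3, 4}  B3 = {4, 6}  B4 = {2, 3}  B5 = {1, 5}
Tree: B1–B2, B2–B3, B2–B4, B1–B5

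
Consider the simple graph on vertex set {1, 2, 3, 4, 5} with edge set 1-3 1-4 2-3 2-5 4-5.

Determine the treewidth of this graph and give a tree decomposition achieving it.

Treewidth 2.
One optimal decomposition is:
Bags: B1 = {1, 3, 4}  B2 = {3, 4, 5}  B3 = {2, 3, 5}
Tree: B1–B2, B2–B3

Each bag holds 3 vertices, so the decomposition has width 2, which upper-bounds the treewidth. For the lower bound, G contains the cycle 3–1–4–5–2–3, so G is not a forest; only forests have treewidth ≤ 1, hence tw(G) ≥ 2. The upper and lower bounds meet at 2, so that is the treewidth.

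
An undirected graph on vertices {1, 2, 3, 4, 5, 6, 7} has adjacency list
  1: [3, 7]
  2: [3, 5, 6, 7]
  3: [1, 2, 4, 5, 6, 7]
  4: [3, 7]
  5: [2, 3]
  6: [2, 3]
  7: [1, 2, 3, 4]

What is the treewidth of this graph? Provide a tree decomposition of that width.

The largest bag has 3 vertices, giving width 2; this decomposition certifies tw(G) ≤ 2. For the lower bound, the 3 vertices {1, 3, 7} are pairwise adjacent, and any tree decomposition puts a clique entirely inside one bag — forcing width ≥ 2. The upper and lower bounds meet at 2, so that is the treewidth.

Treewidth 2.
One such decomposition:
Bags: B1 = {2, 3, 7}  B2 = {2, 3, 5}  B3 = {1, 3, 7}  B4 = {3, 4, 7}  B5 = {2, 3, 6}
Tree: B1–B2, B1–B3, B1–B4, B2–B5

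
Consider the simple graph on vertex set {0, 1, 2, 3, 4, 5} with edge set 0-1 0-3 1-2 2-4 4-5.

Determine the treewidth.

A width-1 tree decomposition is:
Bags: B1 = {0, 3}  B2 = {0, 1}  B3 = {1, 2}  B4 = {2, 4}  B5 = {4, 5}
Tree: B1–B2, B2–B3, B3–B4, B4–B5
Each bag holds 2 vertices, so the decomposition has width 1, which upper-bounds the treewidth. G has an edge, so its treewidth is at least 1. Hence tw(G) = 1 exactly.

1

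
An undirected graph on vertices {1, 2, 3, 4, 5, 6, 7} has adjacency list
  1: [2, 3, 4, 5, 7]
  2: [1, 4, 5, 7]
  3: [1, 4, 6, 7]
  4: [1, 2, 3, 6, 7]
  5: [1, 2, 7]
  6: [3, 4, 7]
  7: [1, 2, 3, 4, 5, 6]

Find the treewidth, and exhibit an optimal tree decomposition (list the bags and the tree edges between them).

Each bag holds 4 vertices, so the decomposition has width 3, which upper-bounds the treewidth. Conversely, {1, 2, 4, 7} is a clique of size 4, and the vertices of any clique must share a bag in every tree decomposition; so some bag has ≥ 4 vertices and tw(G) ≥ 3. Therefore the treewidth is 3.

Treewidth 3.
One optimal decomposition is:
Bags: B1 = {1, 3, 4, 7}  B2 = {1, 2, 4, 7}  B3 = {3, 4, 6, 7}  B4 = {1, 2, 5, 7}
Tree: B1–B2, B1–B3, B2–B4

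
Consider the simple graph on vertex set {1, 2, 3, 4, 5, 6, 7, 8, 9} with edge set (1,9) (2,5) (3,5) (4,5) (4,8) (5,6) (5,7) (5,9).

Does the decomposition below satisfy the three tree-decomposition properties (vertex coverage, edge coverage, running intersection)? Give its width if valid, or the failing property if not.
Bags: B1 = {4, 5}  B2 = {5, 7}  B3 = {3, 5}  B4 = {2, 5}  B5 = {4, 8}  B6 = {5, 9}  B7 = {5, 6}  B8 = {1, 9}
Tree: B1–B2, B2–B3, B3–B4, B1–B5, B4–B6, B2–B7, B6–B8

Checking the three conditions: (i) the bags cover all of {1, 2, 3, 4, 5, 6, 7, 8, 9}; (ii) for each edge, some bag contains both endpoints; (iii) the bags containing any fixed vertex form a subtree. All hold, so the decomposition is valid with width 2 − 1 = 1.

Yes; width 1.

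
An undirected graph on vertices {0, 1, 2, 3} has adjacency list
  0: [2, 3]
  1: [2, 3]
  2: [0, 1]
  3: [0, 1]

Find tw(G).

2

A width-2 tree decomposition is:
Bags: B1 = {0, 1, 3}  B2 = {0, 1, 2}
Tree: B1–B2
Each bag holds 3 vertices, so the decomposition has width 2, which upper-bounds the treewidth. Since 1–3–0–2–1 is a cycle in G, G is not acyclic. Forests are exactly the graphs of treewidth ≤ 1, so tw(G) ≥ 2. The upper and lower bounds meet at 2, so that is the treewidth.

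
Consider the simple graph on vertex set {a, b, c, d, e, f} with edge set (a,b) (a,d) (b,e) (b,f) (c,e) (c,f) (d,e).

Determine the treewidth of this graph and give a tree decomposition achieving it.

Each bag holds 3 vertices, so the decomposition has width 2, which upper-bounds the treewidth. For the lower bound, G contains the cycle a–d–e–b–a, so G is not a forest; only forests have treewidth ≤ 1, hence tw(G) ≥ 2. The upper and lower bounds meet at 2, so that is the treewidth.

Treewidth 2.
One optimal decomposition is:
Bags: B1 = {a, b, d}  B2 = {b, d, e}  B3 = {b, e, f}  B4 = {c, e, f}
Tree: B1–B2, B2–B3, B3–B4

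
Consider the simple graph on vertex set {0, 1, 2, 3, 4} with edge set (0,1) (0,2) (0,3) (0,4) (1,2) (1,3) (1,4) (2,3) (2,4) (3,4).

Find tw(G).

A width-4 tree decomposition is:
Bags: B1 = {0, 1, 2, 3, 4}
Tree: (single bag)
A single bag containing all 5 vertices is trivially a valid decomposition of width 4. For the lower bound, the 5 vertices {0, 1, 2, 3, 4} are pairwise adjacent, and any tree decomposition puts a clique entirely inside one bag — forcing width ≥ 4. The upper and lower bounds meet at 4, so that is the treewidth.

4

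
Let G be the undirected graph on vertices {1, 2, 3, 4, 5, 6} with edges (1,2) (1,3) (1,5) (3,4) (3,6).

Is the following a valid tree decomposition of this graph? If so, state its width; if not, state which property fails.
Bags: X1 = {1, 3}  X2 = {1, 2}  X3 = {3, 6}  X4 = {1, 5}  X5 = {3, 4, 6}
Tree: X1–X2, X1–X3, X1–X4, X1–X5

A tree decomposition must satisfy three properties: every vertex lies in some bag; for every edge, both endpoints lie together in some bag; and for every vertex, the bags containing it form a connected subtree. Here bags containing vertex 6 are not connected in the tree, so the decomposition is invalid.

No — bags containing vertex 6 are not connected in the tree.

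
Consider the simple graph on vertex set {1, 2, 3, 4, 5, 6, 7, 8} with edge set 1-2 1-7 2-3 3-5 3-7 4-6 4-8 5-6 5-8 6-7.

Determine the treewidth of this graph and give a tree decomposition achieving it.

Treewidth 2.
Bags: B1 = {1, 2, 3}  B2 = {1, 3, 7}  B3 = {3, 5, 7}  B4 = {5, 6, 7}  B5 = {5, 6, 8}  B6 = {4, 6, 8}
Tree: B1–B2, B2–B3, B3–B4, B4–B5, B5–B6

The largest bag has 3 vertices, giving width 2; this decomposition certifies tw(G) ≤ 2. The edges 2–1–7–3–2 form a cycle, so G is not a tree and its treewidth is at least 2. Therefore the treewidth is 2.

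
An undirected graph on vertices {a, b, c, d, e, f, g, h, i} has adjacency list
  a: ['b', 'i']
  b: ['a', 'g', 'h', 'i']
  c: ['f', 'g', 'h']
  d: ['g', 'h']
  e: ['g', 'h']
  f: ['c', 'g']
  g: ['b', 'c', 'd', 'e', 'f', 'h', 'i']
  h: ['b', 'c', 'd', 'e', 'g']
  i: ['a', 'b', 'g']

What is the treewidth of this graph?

A width-2 tree decomposition is:
Bags: B1 = {b, g, h}  B2 = {c, g, h}  B3 = {b, g, i}  B4 = {c, f, g}  B5 = {a, b, i}  B6 = {e, g, h}  B7 = {d, g, h}
Tree: B1–B2, B1–B3, B2–B4, B3–B5, B1–B6, B2–B7
Each bag holds 3 vertices, so the decomposition has width 2, which upper-bounds the treewidth. Conversely, {d, g, h} is a clique of size 3, and the vertices of any clique must share a bag in every tree decomposition; so some bag has ≥ 3 vertices and tw(G) ≥ 2. Hence tw(G) = 2 exactly.

2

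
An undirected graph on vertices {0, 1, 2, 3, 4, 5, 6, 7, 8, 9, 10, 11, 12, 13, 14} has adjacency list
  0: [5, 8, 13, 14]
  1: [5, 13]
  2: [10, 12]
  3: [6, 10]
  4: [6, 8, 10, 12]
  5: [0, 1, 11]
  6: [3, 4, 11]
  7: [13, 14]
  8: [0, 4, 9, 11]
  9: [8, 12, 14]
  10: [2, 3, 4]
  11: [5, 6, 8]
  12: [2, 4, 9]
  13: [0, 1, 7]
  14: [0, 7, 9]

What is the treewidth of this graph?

A width-3 tree decomposition is:
Bags: B1 = {1, 5, 7, 13}  B2 = {0, 5, 7, 13}  B3 = {0, 5, 7, 14}  B4 = {0, 5, 11, 14}  B5 = {0, 8, 11, 14}  B6 = {8, 9, 11, 14}  B7 = {6, 8, 9, 11}  B8 = {4, 6, 8, 9}  B9 = {4, 6, 9, 12}  B10 = {3, 4, 6, 12}  B11 = {3, 4, 10, 12}  B12 = {2, 3, 10, 12}
Tree: B1–B2, B2–B3, B3–B4, B4–B5, B5–B6, B6–B7, B7–B8, B8–B9, B9–B10, B10–B11, B11–B12
The largest bag has 4 vertices, giving width 3; this decomposition certifies tw(G) ≤ 3. For the lower bound: the 4 vertex sets {1,7,13}, {5}, {0}, {8,9,11,14} are disjoint, each induces a connected subgraph, and every pair is joined by at least one edge of G. Contracting each set to a single vertex therefore yields K_{4} as a minor, and since treewidth is minor-monotone, tw(G) ≥ tw(K_{4}) = 3. The upper and lower bounds meet at 3, so that is the treewidth.

3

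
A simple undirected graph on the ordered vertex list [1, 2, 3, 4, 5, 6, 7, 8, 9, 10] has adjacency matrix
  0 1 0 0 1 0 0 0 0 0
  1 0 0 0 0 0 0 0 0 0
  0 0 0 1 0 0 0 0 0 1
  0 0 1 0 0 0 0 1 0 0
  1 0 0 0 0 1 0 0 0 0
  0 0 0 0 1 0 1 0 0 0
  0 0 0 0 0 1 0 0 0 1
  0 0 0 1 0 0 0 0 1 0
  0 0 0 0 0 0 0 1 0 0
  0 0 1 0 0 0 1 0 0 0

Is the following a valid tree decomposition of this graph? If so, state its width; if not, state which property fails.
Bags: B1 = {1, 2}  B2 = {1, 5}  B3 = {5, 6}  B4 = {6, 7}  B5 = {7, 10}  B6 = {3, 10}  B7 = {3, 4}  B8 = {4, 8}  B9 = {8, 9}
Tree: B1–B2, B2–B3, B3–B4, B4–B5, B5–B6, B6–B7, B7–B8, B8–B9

Yes; width 1.

Vertex coverage: the bags together contain {1, 2, 3, 4, 5, 6, 7, 8, 9, 10}, the full vertex set. Edge coverage: each edge of G has both endpoints in at least one bag. Running intersection: for every vertex, the bags containing it form a connected subtree. All three properties hold, so this is a valid tree decomposition of width max|bag| − 1 = 1, and hence tw(G) ≤ 1.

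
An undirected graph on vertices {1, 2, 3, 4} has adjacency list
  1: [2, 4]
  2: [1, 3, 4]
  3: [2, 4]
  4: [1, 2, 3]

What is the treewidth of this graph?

A width-2 tree decomposition is:
Bags: B1 = {2, 3, 4}  B2 = {1, 2, 4}
Tree: B1–B2
Each bag holds 3 vertices, so the decomposition has width 2, which upper-bounds the treewidth. For the lower bound, the 3 vertices {1, 2, 4} are pairwise adjacent, and any tree decomposition puts a clique entirely inside one bag — forcing width ≥ 2. Hence tw(G) = 2 exactly.

2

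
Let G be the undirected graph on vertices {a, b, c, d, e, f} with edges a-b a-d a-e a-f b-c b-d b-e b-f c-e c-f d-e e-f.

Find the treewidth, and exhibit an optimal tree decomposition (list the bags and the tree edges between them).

Treewidth 3.
One optimal decomposition is:
Bags: B1 = {b, c, e, f}  B2 = {a, b, e, f}  B3 = {a, b, d, e}
Tree: B1–B2, B2–B3

Each bag holds 4 vertices, so the decomposition has width 3, which upper-bounds the treewidth. On the other hand G contains the 4-clique {a, b, d, e}. A clique must lie in a single bag of any decomposition, so no decomposition can have width below 3. The upper and lower bounds meet at 3, so that is the treewidth.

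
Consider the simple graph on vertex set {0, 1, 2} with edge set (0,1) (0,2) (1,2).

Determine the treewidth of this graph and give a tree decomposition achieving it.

With just one bag of size 3, the width is 3 − 1 = 2, so tw(G) ≤ 2. On the other hand G contains the 3-clique {0, 1, 2}. A clique must lie in a single bag of any decomposition, so no decomposition can have width below 2. Therefore the treewidth is 2.

Treewidth 2.
One such decomposition:
Bags: B1 = {0, 1, 2}
Tree: (single bag)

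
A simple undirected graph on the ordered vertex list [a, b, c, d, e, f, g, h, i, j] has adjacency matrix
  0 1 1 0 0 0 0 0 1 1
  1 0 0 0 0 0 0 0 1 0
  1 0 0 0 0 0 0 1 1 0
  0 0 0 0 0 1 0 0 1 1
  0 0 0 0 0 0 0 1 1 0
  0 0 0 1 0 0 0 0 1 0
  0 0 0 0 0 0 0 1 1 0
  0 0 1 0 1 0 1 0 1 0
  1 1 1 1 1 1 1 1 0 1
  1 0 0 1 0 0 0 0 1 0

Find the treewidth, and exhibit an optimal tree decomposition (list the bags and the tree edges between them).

Treewidth 2.
One such decomposition:
Bags: B1 = {d, i, j}  B2 = {a, i, j}  B3 = {a, b, i}  B4 = {d, f, i}  B5 = {a, c, i}  B6 = {c, h, i}  B7 = {g, h, i}  B8 = {e, h, i}
Tree: B1–B2, B2–B3, B1–B4, B3–B5, B5–B6, B6–B7, B6–B8

Each bag holds 3 vertices, so the decomposition has width 2, which upper-bounds the treewidth. Conversely, {d, i, j} is a clique of size 3, and the vertices of any clique must share a bag in every tree decomposition; so some bag has ≥ 3 vertices and tw(G) ≥ 2. Combining the bounds, tw(G) = 2.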